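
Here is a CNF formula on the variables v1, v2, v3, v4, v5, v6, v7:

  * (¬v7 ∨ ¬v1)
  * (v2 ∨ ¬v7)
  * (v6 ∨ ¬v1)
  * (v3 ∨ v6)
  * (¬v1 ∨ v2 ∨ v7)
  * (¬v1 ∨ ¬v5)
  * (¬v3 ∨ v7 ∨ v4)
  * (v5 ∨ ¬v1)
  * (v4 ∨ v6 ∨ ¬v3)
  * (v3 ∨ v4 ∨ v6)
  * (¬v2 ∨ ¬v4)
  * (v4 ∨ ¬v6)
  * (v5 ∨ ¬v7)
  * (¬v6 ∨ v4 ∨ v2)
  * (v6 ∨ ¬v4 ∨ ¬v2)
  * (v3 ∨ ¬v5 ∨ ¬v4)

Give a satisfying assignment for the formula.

Pure literal: v1 appears only negated; assign v1 = False.
Set v2 = False and propagate.
  then v7 is forced to False.
Set v3 = True and propagate.
  then v4 is forced to True.
v5, v6 are now unconstrained; take v5 = True, v6 = False.

v1=0  v2=0  v3=1  v4=1  v5=1  v6=0  v7=0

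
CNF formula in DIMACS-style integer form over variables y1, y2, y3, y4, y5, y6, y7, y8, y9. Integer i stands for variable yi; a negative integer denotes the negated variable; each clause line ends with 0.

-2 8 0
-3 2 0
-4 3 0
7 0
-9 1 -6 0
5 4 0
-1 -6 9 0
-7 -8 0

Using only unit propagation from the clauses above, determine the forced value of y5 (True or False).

(y7) stands alone — y7 = True.
From (NOT y8 OR NOT y7) and y7 = True: y8 = False.
(NOT y2 OR y8): since y8 = False, the clause reduces to (NOT y2). y2 = False.
(NOT y3 OR y2): since y2 = False, the clause reduces to (NOT y3). y3 = False.
In (y3 OR NOT y4), y3 is now false; NOT y4 must hold, so y4 = False.
(y4 OR y5) with y4 = False leaves only y5, so y5 = True.

True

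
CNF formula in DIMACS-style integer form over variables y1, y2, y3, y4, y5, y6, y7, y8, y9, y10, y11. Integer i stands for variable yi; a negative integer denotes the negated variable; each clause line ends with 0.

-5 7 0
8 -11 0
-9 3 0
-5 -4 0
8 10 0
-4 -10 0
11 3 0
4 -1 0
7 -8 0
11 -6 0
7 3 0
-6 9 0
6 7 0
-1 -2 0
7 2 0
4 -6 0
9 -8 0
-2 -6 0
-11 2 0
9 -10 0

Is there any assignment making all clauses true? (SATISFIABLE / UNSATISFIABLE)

y1 occurs only negated in the remaining clauses — set y1 = False.
Pure literal: y3 appears only positively; assign y3 = True.
Set y2 = True and propagate.
  then y6 is forced to False.
  then y7 is forced to True.
Branch on y4: take y4 = False.
Try y8 = False.
  then y11 is forced to False.
  then y10 is forced to True.
  then y9 is forced to True.
y5 is now unconstrained; take y5 = False.
So y1=False, y2=True, y3=True, y4=False, y5=False, y6=False, y7=True, y8=False, y9=True, y10=True, y11=False is a satisfying assignment.

SATISFIABLE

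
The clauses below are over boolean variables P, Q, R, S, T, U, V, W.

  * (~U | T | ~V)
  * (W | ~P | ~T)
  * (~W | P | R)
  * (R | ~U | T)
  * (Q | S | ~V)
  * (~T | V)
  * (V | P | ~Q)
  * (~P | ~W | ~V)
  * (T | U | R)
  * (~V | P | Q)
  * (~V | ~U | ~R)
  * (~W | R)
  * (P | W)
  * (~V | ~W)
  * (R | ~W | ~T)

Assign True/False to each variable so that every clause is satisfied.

P=False, Q=False, R=True, S=False, T=False, U=False, V=False, W=True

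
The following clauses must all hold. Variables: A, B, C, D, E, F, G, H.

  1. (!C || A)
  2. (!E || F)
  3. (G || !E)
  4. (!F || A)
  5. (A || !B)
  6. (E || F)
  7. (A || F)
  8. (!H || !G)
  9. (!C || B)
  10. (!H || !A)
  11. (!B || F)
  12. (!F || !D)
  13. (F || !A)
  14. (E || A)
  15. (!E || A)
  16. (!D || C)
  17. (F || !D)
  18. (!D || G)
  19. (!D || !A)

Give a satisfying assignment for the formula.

A=T, B=F, C=F, D=F, E=T, F=T, G=T, H=F

Pure literal: D appears only negated; assign D = False.
H occurs only negated in the remaining clauses — set H = False.
Branch on A: take A = True.
  then F is forced to True.
Set B = False and propagate.
  then C is forced to False.
Try E = True.
  then G is forced to True.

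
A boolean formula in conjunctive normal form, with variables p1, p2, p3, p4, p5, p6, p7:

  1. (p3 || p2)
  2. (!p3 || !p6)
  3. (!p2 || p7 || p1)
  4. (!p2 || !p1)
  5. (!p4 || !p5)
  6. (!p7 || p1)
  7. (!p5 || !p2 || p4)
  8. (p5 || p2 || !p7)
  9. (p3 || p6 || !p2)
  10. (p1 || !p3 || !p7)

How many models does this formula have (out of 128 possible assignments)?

The models are:
  p1=0 p2=0 p3=1 p4=0 p5=0 p6=0 p7=0
  p1=0 p2=0 p3=1 p4=0 p5=1 p6=0 p7=0
  p1=0 p2=0 p3=1 p4=1 p5=0 p6=0 p7=0
  p1=1 p2=0 p3=1 p4=0 p5=0 p6=0 p7=0
  p1=1 p2=0 p3=1 p4=0 p5=1 p6=0 p7=0
  p1=1 p2=0 p3=1 p4=0 p5=1 p6=0 p7=1
  p1=1 p2=0 p3=1 p4=1 p5=0 p6=0 p7=0
Count: 7.

7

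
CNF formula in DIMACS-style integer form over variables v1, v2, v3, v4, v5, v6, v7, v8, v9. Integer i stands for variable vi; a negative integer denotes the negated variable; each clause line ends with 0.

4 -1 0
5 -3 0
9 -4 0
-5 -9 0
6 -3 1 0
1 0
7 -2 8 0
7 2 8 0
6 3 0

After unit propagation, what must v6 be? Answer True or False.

True

Unit clause (v1) sets v1 = True.
(¬v1 ∨ v4) with v1 = True leaves only v4, so v4 = True.
(¬v4 ∨ v9) with v4 = True leaves only v9, so v9 = True.
(¬v9 ∨ ¬v5) with v9 = True leaves only ¬v5, so v5 = False.
In (v5 ∨ ¬v3), v5 is now false; ¬v3 must hold, so v3 = False.
In (v6 ∨ v3), v3 is now false; v6 must hold, so v6 = True.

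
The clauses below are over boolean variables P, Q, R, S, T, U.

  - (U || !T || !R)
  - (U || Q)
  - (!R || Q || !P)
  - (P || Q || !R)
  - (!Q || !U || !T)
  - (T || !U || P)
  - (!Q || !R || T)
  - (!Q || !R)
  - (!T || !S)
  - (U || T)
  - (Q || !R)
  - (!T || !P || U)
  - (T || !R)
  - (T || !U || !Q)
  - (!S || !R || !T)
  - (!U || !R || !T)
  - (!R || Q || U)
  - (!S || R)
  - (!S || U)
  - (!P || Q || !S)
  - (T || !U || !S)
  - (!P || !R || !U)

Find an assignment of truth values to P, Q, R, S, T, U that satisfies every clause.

P = T, Q = F, R = F, S = F, T = T, U = T

Pure literal: S appears only negated; assign S = False.
Branch on P: take P = True.
Try Q = False.
  then U is forced to True.
  then R is forced to False.
T is now unconstrained; take T = True.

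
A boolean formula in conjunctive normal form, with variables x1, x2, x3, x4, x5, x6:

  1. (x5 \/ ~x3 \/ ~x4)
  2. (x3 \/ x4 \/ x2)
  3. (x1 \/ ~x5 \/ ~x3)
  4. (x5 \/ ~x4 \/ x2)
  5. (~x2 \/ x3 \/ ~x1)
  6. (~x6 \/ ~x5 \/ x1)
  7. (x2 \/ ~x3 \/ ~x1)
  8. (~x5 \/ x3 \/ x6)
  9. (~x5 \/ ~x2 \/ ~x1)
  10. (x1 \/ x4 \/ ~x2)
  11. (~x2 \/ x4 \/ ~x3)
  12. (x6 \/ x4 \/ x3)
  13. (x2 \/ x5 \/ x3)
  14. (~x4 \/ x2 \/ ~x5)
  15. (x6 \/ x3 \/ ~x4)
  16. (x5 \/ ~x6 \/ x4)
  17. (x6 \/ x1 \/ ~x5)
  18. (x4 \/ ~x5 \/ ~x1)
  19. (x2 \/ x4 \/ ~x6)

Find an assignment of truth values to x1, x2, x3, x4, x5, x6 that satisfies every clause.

x1 = F  x2 = F  x3 = T  x4 = F  x5 = F  x6 = F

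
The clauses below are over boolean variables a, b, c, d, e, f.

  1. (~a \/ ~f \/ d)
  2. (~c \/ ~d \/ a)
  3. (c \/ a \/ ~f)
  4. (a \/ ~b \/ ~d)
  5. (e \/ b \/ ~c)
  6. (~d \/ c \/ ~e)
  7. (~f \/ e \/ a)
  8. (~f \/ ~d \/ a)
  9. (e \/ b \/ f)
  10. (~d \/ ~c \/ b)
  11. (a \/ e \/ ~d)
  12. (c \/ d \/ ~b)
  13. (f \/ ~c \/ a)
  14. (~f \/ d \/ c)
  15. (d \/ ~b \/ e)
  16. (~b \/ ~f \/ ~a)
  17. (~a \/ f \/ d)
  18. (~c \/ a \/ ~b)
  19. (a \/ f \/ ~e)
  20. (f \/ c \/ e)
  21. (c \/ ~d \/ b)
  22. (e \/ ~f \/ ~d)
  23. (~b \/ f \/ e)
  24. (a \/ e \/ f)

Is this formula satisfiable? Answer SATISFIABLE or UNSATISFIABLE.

Try a = False.
The remaining clauses are satisfied by b = False, c = True, d = False, e = True, f = True.
So a = 0, b = 0, c = 1, d = 0, e = 1, f = 1 is a satisfying assignment.

SATISFIABLE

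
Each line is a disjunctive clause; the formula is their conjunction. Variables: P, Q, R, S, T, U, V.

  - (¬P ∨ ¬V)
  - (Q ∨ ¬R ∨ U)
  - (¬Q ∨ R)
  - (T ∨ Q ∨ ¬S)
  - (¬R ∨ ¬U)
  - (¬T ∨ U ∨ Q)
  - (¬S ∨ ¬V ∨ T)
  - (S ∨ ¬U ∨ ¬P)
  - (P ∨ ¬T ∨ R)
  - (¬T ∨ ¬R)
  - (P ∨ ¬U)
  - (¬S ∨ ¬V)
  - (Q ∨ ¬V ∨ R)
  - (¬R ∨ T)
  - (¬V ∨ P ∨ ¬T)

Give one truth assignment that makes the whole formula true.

P=1, Q=0, R=0, S=0, T=0, U=0, V=0

Pure literal: V appears only negated; assign V = False.
Try P = True.
Try Q = False.
For the remaining variables, R = False, S = False, T = False, U = False works.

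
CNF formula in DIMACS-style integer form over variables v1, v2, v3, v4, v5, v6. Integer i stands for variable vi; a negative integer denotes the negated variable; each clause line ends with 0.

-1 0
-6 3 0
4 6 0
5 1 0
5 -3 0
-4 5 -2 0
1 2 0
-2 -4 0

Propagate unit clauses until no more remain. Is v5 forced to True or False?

True

(!v1) is a unit clause: v1 = False.
From (v5 || v1) and v1 = False: v5 = True.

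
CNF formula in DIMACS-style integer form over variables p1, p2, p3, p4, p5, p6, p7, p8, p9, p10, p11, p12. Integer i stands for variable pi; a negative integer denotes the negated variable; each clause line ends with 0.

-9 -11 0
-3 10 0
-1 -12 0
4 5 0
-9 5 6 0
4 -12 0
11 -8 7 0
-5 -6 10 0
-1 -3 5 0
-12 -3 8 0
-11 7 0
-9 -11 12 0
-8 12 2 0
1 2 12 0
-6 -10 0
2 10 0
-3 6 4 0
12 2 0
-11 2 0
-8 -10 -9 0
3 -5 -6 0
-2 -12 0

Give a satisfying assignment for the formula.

p4 occurs only positively in the remaining clauses — set p4 = True.
p7 occurs only positively in the remaining clauses — set p7 = True.
Branch on p1: take p1 = True.
  then p12 is forced to False.
  then p2 is forced to True.
Branch on p3: take p3 = False.
Try p5 = True.
  then p6 is forced to False.
For the remaining variables, p8 = False, p9 = True, p10 = True, p11 = False works.
Check each clause:
  1. (NOT p11 OR NOT p9) — NOT p11 is true.
  2. (NOT p3 OR p10) — p10 is true.
  3. (NOT p1 OR NOT p12) — NOT p12 is true.
  4. (p4 OR p5) — p4 is true.
  5. (p5 OR NOT p9 OR p6) — p5 is true.
  6. (p4 OR NOT p12) — NOT p12 is true.
  7. (NOT p8 OR p7 OR p11) — NOT p8 is true.
  8. (NOT p6 OR p10 OR NOT p5) — p10 is true.
  9. (NOT p1 OR p5 OR NOT p3) — p5 is true.
  10. (NOT p12 OR NOT p3 OR p8) — NOT p12 is true.
  11. (NOT p11 OR p7) — NOT p11 is true.
  12. (NOT p11 OR p12 OR NOT p9) — NOT p11 is true.
  13. (NOT p8 OR p2 OR p12) — NOT p8 is true.
  14. (p1 OR p12 OR p2) — p1 is true.
  15. (NOT p6 OR NOT p10) — NOT p6 is true.
  16. (p10 OR p2) — p2 is true.
  17. (p6 OR p4 OR NOT p3) — p4 is true.
  18. (p2 OR p12) — p2 is true.
  19. (p2 OR NOT p11) — p2 is true.
  20. (NOT p10 OR NOT p9 OR NOT p8) — NOT p8 is true.
  21. (p3 OR NOT p5 OR NOT p6) — NOT p6 is true.
  22. (NOT p2 OR NOT p12) — NOT p12 is true.

p1 = 1, p2 = 1, p3 = 0, p4 = 1, p5 = 1, p6 = 0, p7 = 1, p8 = 0, p9 = 1, p10 = 1, p11 = 0, p12 = 0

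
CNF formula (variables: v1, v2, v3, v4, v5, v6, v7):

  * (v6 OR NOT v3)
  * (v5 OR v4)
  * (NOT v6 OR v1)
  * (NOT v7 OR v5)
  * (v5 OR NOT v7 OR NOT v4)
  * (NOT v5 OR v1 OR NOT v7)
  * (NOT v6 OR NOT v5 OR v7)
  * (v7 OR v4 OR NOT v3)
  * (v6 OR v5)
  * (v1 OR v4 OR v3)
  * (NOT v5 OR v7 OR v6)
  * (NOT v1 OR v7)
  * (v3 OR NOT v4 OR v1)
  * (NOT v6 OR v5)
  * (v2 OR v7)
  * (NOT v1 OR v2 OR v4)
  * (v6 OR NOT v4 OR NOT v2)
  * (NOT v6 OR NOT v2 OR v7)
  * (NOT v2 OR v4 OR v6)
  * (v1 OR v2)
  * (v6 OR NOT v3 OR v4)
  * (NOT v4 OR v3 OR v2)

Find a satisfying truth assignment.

v1=True, v2=True, v3=True, v4=False, v5=True, v6=True, v7=True

Check each clause:
  1. (v6 OR NOT v3) — v6 is true.
  2. (v5 OR v4) — v5 is true.
  3. (v1 OR NOT v6) — v1 is true.
  4. (v5 OR NOT v7) — v5 is true.
  5. (v5 OR NOT v4 OR NOT v7) — NOT v4 is true.
  6. (NOT v5 OR NOT v7 OR v1) — v1 is true.
  7. (v7 OR NOT v5 OR NOT v6) — v7 is true.
  8. (v4 OR NOT v3 OR v7) — v7 is true.
  9. (v5 OR v6) — v5 is true.
  10. (v3 OR v1 OR v4) — v1 is true.
  11. (NOT v5 OR v6 OR v7) — v6 is true.
  12. (v7 OR NOT v1) — v7 is true.
  13. (NOT v4 OR v3 OR v1) — v1 is true.
  14. (v5 OR NOT v6) — v5 is true.
  15. (v2 OR v7) — v2 is true.
  16. (v4 OR v2 OR NOT v1) — v2 is true.
  17. (NOT v4 OR NOT v2 OR v6) — NOT v4 is true.
  18. (NOT v2 OR NOT v6 OR v7) — v7 is true.
  19. (v4 OR v6 OR NOT v2) — v6 is true.
  20. (v2 OR v1) — v1 is true.
  21. (v6 OR v4 OR NOT v3) — v6 is true.
  22. (NOT v4 OR v3 OR v2) — v2 is true.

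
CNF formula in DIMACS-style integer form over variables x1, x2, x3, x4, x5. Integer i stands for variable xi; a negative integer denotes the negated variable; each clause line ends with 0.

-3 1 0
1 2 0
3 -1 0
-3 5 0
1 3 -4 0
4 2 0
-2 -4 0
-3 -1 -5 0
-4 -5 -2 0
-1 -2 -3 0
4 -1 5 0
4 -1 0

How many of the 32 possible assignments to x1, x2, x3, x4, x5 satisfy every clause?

The models are:
  x1=F x2=T x3=F x4=F x5=F
  x1=F x2=T x3=F x4=F x5=T
That's 2 in total.

2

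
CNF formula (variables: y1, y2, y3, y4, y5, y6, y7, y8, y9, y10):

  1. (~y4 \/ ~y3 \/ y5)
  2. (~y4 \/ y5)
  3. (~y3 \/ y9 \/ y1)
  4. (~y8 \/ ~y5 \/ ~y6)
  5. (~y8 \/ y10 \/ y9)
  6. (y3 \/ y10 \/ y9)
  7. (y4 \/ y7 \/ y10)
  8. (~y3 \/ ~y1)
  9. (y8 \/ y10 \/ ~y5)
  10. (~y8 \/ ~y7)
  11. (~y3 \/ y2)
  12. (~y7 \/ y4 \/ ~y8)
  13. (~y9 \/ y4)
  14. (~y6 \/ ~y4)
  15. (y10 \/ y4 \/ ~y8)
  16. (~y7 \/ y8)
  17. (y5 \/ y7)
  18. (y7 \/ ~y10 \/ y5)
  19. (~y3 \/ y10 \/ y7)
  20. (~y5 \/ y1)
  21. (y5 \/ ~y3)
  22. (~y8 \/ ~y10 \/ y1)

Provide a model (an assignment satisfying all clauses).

Pure literal: y2 appears only positively; assign y2 = True.
y6 occurs only negated in the remaining clauses — set y6 = False.
Try y1 = True.
  then y3 is forced to False.
For the remaining variables, y4 = True, y5 = True, y7 = False, y8 = True, y9 = True, y10 = False works.
Every clause has at least one true literal under this assignment.

y1=1, y2=1, y3=0, y4=1, y5=1, y6=0, y7=0, y8=1, y9=1, y10=0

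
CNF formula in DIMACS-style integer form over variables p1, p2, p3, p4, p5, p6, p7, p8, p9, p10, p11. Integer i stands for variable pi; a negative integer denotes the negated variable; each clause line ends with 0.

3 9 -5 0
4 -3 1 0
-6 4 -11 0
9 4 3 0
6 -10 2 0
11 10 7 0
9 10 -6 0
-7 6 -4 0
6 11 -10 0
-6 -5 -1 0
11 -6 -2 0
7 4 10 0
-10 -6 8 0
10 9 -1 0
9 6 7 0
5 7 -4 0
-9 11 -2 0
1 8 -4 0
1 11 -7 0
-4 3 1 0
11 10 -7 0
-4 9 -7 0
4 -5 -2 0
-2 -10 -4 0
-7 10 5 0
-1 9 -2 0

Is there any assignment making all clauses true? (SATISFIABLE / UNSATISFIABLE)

p8 occurs only positively in the remaining clauses — set p8 = True.
Set p1 = False and propagate.
For the remaining variables, p2 = True, p3 = True, p4 = True, p5 = True, p6 = True, p7 = False, p9 = True, p10 = False, p11 = True works.
Every clause has at least one true literal under this assignment.
So p1=F, p2=T, p3=T, p4=T, p5=T, p6=T, p7=F, p8=T, p9=T, p10=F, p11=T is a satisfying assignment.

SATISFIABLE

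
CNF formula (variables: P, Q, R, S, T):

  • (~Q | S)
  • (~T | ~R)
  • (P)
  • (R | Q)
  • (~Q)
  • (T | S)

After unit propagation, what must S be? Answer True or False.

True

(P) stands alone — P = True.
Unit clause (~Q) sets Q = False.
In (Q | R), Q is now false; R must hold, so R = True.
From (~R | ~T) and R = True: T = False.
(T | S) with T = False leaves only S, so S = True.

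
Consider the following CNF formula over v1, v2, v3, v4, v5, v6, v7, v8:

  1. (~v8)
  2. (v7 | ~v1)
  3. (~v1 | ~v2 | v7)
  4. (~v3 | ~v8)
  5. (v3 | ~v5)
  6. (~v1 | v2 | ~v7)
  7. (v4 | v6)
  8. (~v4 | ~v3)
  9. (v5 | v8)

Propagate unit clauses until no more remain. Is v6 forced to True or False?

True

(~v8) is a unit clause: v8 = False.
From (v5 | v8) and v8 = False: v5 = True.
(~v5 | v3): since v5 = True, the clause reduces to (v3). v3 = True.
From (~v4 | ~v3) and v3 = True: v4 = False.
(v6 | v4): since v4 = False, the clause reduces to (v6). v6 = True.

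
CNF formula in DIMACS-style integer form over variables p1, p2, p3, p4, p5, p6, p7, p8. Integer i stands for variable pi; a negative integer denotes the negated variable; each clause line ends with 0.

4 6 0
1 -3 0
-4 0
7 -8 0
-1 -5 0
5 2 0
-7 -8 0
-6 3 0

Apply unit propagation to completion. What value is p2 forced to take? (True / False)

Unit clause (NOT p4) sets p4 = False.
(p4 OR p6): since p4 = False, the clause reduces to (p6). p6 = True.
(NOT p6 OR p3) with p6 = True leaves only p3, so p3 = True.
(p1 OR NOT p3) with p3 = True leaves only p1, so p1 = True.
(NOT p5 OR NOT p1) with p1 = True leaves only NOT p5, so p5 = False.
In (p5 OR p2), p5 is now false; p2 must hold, so p2 = True.

True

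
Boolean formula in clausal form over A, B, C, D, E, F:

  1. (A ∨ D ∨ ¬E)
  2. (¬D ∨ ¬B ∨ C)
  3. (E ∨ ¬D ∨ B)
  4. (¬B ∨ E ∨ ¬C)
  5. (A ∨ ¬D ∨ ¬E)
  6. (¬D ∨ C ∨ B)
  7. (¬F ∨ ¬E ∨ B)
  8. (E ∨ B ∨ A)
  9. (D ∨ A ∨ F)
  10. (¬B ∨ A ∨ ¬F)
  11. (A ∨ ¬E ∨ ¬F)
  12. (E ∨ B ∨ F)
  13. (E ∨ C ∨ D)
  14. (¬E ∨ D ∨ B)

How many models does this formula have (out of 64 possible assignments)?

Split on E, then B.
  E=1, B=1: F free; 3 ways for (A,C,D) × 2^1 = 6.
  E=1, B=0: remaining (A,C,D,F) ∈ {(1,1,1,0)} — 1.
  E=0, B=1: a clause becomes empty — 0.
  E=0, B=0: remaining (A,C,D,F) ∈ {(1,1,0,1)} — 1.
Total: 6 + 1 + 0 + 1 = 8.

8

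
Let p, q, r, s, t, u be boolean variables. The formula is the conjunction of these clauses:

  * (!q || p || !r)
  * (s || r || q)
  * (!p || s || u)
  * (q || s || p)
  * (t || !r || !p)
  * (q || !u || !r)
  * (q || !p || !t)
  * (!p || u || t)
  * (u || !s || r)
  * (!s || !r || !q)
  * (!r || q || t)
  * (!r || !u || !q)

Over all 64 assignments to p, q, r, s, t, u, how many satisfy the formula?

Split on q, then r.
  q=T, r=T: a clause becomes empty — 0.
  q=T, r=F: t free; 5 ways for (p,s,u) × 2^1 = 10.
  q=F, r=T: remaining (p,s,t,u) ∈ {(F,T,T,F)} — 1.
  q=F, r=F: remaining (p,s,t,u) ∈ {(F,T,F,T); (F,T,T,T); (T,T,F,T)} — 3.
Total: 0 + 10 + 1 + 3 = 14.

14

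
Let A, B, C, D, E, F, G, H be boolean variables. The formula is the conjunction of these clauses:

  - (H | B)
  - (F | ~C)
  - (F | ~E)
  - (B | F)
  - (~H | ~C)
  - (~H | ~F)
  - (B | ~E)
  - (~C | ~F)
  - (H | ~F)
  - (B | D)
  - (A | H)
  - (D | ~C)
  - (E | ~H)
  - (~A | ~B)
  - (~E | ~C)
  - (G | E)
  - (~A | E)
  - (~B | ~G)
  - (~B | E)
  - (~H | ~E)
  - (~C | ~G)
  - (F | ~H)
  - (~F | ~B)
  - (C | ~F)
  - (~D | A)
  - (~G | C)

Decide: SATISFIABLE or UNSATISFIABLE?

UNSATISFIABLE

F = True:
  propagation gives H=False; an empty clause results — contradiction.
F = False:
  propagation gives C=False, E=False, B=True; an empty clause results — contradiction.
Every branch closes, so no satisfying assignment exists.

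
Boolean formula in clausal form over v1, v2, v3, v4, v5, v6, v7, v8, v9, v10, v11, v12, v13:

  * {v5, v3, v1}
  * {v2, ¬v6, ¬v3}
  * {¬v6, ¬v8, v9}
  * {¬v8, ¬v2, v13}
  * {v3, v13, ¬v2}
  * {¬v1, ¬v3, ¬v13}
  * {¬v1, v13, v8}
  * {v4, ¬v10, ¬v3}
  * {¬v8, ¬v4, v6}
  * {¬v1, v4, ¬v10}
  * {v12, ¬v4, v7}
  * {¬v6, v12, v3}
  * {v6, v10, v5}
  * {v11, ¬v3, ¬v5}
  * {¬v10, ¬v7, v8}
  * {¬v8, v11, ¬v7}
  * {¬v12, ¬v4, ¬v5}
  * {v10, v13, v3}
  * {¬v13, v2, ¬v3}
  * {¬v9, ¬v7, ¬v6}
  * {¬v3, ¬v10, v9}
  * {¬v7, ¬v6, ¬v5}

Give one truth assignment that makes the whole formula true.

Set v1 = True and propagate.
Set v2 = True and propagate.
The remaining clauses are satisfied by v3 = False, v4 = False, v5 = True, v6 = False, v7 = False, v8 = False, v9 = False, v10 = False, v11 = False, v12 = False, v13 = True.
Every clause has at least one true literal under this assignment.

v1=1  v2=1  v3=0  v4=0  v5=1  v6=0  v7=0  v8=0  v9=0  v10=0  v11=0  v12=0  v13=1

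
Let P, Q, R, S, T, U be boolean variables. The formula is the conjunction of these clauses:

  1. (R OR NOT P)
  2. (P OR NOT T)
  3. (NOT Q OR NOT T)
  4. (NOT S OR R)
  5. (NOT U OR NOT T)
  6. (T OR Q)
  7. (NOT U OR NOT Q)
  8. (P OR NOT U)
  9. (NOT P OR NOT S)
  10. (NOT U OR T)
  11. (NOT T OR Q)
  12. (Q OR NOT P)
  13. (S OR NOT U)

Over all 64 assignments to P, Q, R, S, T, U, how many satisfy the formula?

4

Satisfying assignments:
  P=0 Q=1 R=0 S=0 T=0 U=0
  P=0 Q=1 R=1 S=0 T=0 U=0
  P=0 Q=1 R=1 S=1 T=0 U=0
  P=1 Q=1 R=1 S=0 T=0 U=0
Count: 4.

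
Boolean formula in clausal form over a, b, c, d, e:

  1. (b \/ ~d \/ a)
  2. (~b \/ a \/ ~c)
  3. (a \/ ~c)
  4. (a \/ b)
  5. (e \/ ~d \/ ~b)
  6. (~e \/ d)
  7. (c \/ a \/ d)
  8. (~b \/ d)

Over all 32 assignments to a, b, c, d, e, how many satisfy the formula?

9

Split on a, then b.
  a=1, b=1: remaining (c,d,e) ∈ {(0,1,1); (1,1,1)} — 2.
  a=1, b=0: c free; 3 ways for (d,e) × 2^1 = 6.
  a=0, b=1: remaining (c,d,e) ∈ {(0,1,1)} — 1.
  a=0, b=0: a clause becomes empty — 0.
Total: 2 + 6 + 1 + 0 = 9.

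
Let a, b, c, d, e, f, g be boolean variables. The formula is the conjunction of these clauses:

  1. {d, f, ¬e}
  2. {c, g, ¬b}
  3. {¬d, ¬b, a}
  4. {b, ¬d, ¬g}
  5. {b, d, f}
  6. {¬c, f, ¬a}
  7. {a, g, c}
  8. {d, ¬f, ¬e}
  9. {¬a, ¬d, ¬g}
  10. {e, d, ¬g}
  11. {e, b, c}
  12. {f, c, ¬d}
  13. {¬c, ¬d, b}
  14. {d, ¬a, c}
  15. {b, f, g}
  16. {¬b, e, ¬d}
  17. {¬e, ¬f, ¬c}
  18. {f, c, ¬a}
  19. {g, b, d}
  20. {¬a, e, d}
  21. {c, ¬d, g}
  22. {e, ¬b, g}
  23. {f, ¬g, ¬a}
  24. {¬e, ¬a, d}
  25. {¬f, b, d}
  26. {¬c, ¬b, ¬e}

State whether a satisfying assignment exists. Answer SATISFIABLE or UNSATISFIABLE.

UNSATISFIABLE

d = True:
  c = True:
    propagation gives b=True, a=True, f=True, g=False; an empty clause results — contradiction.
  c = False:
    propagation gives f=True, g=True, b=True, a=True; an empty clause results — contradiction.
d = False:
  e = True:
    propagation gives f=True; an empty clause results — contradiction.
  e = False:
    propagation gives g=False, b=True; an empty clause results — contradiction.
Every branch closes, so no satisfying assignment exists.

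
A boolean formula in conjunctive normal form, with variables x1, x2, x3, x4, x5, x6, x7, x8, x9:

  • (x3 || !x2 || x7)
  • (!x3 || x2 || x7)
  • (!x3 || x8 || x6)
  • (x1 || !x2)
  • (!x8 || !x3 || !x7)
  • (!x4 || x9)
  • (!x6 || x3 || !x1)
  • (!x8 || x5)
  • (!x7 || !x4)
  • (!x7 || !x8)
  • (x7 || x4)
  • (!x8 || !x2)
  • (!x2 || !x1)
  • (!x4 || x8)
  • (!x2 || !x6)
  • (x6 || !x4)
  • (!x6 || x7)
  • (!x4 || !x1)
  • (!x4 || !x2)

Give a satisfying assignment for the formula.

x1=False  x2=False  x3=False  x4=False  x5=True  x6=True  x7=True  x8=False  x9=True

Pure literal: x5 appears only positively; assign x5 = True.
x9 occurs only positively in the remaining clauses — set x9 = True.
Set x1 = False and propagate.
  then x2 is forced to False.
Set x3 = False and propagate.
Branch on x4: take x4 = False.
  then x7 is forced to True.
  then x8 is forced to False.
x6 is now unconstrained; take x6 = True.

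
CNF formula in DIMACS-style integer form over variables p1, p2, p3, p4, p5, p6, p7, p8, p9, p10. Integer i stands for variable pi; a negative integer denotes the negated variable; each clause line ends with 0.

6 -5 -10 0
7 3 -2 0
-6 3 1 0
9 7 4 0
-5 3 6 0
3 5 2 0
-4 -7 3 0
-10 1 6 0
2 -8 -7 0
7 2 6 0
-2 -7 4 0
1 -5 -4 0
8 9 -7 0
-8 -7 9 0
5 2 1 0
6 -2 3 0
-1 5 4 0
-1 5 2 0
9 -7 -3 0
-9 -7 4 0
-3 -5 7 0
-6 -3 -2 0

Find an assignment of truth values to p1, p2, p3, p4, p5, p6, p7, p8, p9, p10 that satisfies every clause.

p1 = 1, p2 = 0, p3 = 0, p4 = 0, p5 = 1, p6 = 1, p7 = 0, p8 = 0, p9 = 1, p10 = 1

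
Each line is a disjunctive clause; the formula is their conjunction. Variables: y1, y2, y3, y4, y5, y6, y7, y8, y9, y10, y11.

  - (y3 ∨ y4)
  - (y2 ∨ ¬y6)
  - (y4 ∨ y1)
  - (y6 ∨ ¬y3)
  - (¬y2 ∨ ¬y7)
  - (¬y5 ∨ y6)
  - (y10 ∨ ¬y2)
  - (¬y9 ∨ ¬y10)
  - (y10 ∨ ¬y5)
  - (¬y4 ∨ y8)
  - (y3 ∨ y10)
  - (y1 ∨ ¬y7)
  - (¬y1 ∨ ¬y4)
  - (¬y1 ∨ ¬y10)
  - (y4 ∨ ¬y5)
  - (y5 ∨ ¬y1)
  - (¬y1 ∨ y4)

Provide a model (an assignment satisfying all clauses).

y1 = False, y2 = True, y3 = False, y4 = True, y5 = True, y6 = True, y7 = False, y8 = True, y9 = False, y10 = True, y11 = False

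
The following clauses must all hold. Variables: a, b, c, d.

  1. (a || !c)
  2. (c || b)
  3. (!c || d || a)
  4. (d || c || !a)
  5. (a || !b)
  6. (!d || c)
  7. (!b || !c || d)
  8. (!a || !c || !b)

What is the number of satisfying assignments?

The models are:
  a=1 b=0 c=1 d=0
  a=1 b=0 c=1 d=1
That's 2 in total.

2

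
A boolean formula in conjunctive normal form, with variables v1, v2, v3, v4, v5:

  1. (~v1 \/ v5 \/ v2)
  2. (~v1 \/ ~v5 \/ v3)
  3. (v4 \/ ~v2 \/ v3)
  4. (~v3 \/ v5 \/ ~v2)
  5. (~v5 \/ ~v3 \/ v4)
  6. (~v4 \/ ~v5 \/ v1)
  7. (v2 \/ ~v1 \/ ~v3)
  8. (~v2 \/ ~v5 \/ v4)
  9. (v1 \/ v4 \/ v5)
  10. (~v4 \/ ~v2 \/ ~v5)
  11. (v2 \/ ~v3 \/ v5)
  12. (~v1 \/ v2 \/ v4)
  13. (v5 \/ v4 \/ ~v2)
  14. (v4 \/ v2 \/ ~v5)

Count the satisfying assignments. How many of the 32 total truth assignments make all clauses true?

3

The models are:
  v1=0 v2=0 v3=0 v4=1 v5=0
  v1=0 v2=1 v3=0 v4=1 v5=0
  v1=1 v2=1 v3=0 v4=1 v5=0
Count: 3.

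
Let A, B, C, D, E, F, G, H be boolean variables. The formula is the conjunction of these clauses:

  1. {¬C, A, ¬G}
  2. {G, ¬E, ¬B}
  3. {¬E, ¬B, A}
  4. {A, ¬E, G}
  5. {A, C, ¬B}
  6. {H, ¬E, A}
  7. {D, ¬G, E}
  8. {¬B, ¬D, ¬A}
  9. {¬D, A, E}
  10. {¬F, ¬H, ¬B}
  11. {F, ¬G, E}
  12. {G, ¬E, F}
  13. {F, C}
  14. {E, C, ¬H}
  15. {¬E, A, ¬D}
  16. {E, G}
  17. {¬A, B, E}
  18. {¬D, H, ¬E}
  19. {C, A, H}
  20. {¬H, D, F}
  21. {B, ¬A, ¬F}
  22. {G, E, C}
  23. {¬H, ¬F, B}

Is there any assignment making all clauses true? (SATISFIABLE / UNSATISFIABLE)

Set A = True and propagate.
Branch on B: take B = True.
  then D is forced to False.
Try C = True.
For the remaining variables, E = True, F = False, G = True, H = False works.
Every clause has at least one true literal under this assignment.
So A=True, B=True, C=True, D=False, E=True, F=False, G=True, H=False is a satisfying assignment.

SATISFIABLE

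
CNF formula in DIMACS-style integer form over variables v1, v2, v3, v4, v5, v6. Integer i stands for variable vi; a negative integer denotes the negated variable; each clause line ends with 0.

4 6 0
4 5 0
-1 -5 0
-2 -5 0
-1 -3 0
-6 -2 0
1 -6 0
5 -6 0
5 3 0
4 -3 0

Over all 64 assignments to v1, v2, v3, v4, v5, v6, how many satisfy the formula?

The models are:
  v1=F v2=F v3=F v4=T v5=T v6=F
  v1=F v2=F v3=T v4=T v5=F v6=F
  v1=F v2=F v3=T v4=T v5=T v6=F
  v1=F v2=T v3=T v4=T v5=F v6=F
Count: 4.

4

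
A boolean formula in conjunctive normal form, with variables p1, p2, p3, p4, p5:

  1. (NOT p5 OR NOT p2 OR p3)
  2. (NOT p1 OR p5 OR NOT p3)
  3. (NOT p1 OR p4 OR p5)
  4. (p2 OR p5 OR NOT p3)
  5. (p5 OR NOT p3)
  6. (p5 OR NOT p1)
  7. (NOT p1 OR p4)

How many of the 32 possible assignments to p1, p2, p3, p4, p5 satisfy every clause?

Case analysis on p5 and p1:
  p5=1, p1=1: remaining (p2,p3,p4) ∈ {(0,0,1); (0,1,1); (1,1,1)} — 3.
  p5=1, p1=0: p4 free; 3 ways for (p2,p3) × 2^1 = 6.
  p5=0, p1=1: a clause becomes empty — 0.
  p5=0, p1=0: remaining (p2,p3,p4) ∈ {(0,0,0); (0,0,1); (1,0,0); (1,0,1)} — 4.
Total: 3 + 6 + 0 + 4 = 13.

13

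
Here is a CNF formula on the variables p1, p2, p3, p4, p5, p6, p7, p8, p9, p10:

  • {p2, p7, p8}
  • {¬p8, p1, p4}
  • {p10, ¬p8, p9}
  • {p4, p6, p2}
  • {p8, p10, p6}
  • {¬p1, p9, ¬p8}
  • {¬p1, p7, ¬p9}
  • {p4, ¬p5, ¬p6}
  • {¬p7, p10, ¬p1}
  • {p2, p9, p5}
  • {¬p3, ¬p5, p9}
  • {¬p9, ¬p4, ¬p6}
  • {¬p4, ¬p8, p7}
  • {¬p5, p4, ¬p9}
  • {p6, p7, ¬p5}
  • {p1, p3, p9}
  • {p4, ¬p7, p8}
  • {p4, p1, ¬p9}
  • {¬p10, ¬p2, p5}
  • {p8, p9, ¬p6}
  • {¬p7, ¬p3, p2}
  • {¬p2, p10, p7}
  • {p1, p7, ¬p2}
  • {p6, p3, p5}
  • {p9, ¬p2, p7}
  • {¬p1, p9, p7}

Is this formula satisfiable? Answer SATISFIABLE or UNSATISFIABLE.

Try p1 = False.
Set p2 = True and propagate.
  then p7 is forced to True.
Try p3 = True.
The remaining clauses are satisfied by p4 = True, p5 = True, p6 = False, p8 = True, p9 = True, p10 = True.
So p1=F, p2=T, p3=T, p4=T, p5=T, p6=F, p7=T, p8=T, p9=T, p10=T is a satisfying assignment.

SATISFIABLE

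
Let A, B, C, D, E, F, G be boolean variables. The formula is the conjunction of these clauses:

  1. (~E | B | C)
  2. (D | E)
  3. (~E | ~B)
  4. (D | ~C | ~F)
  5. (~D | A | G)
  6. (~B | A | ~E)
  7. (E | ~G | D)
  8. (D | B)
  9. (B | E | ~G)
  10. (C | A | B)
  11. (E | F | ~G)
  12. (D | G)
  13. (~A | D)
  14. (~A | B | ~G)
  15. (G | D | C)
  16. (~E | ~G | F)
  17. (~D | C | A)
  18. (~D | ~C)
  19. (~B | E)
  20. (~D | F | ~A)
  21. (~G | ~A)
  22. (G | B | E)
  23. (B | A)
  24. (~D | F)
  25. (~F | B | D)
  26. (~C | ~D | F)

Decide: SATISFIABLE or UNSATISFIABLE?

UNSATISFIABLE

D = True:
  B = True:
    propagation gives E=False; an empty clause results — contradiction.
  B = False:
    propagation gives E=False; an empty clause results — contradiction.
D = False:
  propagation gives E=True, B=False; an empty clause results — contradiction.
Every branch closes, so no satisfying assignment exists.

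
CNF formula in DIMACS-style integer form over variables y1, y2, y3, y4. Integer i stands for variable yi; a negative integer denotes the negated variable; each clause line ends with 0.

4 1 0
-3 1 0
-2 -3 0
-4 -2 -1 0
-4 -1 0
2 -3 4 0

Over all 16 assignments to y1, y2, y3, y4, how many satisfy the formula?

The models are:
  y1=F y2=F y3=F y4=T
  y1=F y2=T y3=F y4=T
  y1=T y2=F y3=F y4=F
  y1=T y2=T y3=F y4=F
Count: 4.

4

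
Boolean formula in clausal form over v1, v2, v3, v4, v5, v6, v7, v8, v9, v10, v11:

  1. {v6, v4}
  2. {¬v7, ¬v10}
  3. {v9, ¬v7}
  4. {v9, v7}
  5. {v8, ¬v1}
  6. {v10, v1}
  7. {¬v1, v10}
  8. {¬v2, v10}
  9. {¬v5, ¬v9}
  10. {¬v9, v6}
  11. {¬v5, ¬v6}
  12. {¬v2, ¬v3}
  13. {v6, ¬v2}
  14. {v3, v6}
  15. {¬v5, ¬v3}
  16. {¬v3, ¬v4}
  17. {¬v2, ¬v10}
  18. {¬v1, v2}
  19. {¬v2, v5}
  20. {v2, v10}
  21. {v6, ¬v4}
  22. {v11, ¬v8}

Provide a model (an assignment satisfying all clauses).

v1=F, v2=F, v3=T, v4=F, v5=F, v6=T, v7=F, v8=F, v9=T, v10=T, v11=T

Check each clause:
  1. {v6, v4} — v6 is true.
  2. {¬v7, ¬v10} — ¬v7 is true.
  3. {¬v7, v9} — v9 is true.
  4. {v9, v7} — v9 is true.
  5. {v8, ¬v1} — ¬v1 is true.
  6. {v10, v1} — v10 is true.
  7. {v10, ¬v1} — v10 is true.
  8. {¬v2, v10} — v10 is true.
  9. {¬v9, ¬v5} — ¬v5 is true.
  10. {v6, ¬v9} — v6 is true.
  11. {¬v5, ¬v6} — ¬v5 is true.
  12. {¬v3, ¬v2} — ¬v2 is true.
  13. {¬v2, v6} — v6 is true.
  14. {v6, v3} — v3 is true.
  15. {¬v5, ¬v3} — ¬v5 is true.
  16. {¬v4, ¬v3} — ¬v4 is true.
  17. {¬v10, ¬v2} — ¬v2 is true.
  18. {¬v1, v2} — ¬v1 is true.
  19. {v5, ¬v2} — ¬v2 is true.
  20. {v10, v2} — v10 is true.
  21. {¬v4, v6} — ¬v4 is true.
  22. {v11, ¬v8} — ¬v8 is true.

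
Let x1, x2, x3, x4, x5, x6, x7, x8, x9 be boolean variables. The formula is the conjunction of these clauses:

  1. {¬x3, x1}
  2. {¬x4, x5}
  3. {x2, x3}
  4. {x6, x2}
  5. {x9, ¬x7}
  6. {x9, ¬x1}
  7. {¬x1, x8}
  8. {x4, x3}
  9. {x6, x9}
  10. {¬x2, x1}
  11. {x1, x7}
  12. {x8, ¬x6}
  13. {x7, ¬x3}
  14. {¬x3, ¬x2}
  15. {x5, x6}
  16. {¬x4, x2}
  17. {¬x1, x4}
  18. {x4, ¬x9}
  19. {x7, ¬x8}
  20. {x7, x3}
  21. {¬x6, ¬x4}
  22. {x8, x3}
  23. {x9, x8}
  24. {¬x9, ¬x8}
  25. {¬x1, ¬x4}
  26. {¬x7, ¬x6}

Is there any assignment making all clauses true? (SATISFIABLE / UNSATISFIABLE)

x1 = True:
  propagation gives x9=True, x8=True; an empty clause results — contradiction.
x1 = False:
  propagation gives x3=False, x2=True; an empty clause results — contradiction.
Every branch closes, so no satisfying assignment exists.

UNSATISFIABLE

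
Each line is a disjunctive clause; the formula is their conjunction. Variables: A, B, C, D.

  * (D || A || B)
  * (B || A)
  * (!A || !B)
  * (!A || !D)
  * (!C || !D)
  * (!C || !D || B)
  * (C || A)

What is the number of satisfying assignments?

The models are:
  A=F B=T C=T D=F
  A=T B=F C=F D=F
  A=T B=F C=T D=F
Count: 3.

3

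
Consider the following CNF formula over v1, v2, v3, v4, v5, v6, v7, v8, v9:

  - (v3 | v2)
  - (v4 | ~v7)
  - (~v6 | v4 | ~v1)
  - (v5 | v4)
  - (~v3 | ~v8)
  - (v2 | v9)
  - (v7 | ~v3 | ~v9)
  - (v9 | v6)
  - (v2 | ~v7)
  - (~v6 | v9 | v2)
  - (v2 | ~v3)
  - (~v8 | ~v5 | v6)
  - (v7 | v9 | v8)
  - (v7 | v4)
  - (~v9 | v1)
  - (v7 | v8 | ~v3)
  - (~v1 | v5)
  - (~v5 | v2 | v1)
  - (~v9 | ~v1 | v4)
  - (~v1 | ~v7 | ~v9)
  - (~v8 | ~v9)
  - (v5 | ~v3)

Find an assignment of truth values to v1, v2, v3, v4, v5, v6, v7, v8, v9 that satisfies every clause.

v1=False, v2=True, v3=False, v4=True, v5=False, v6=True, v7=False, v8=True, v9=False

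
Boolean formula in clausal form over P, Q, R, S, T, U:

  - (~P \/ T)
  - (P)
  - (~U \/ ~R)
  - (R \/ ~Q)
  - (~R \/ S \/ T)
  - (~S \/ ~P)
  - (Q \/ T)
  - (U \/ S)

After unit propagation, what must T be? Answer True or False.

Unit clause (P) sets P = True.
(T \/ ~P): since P = True, the clause reduces to (T). T = True.

True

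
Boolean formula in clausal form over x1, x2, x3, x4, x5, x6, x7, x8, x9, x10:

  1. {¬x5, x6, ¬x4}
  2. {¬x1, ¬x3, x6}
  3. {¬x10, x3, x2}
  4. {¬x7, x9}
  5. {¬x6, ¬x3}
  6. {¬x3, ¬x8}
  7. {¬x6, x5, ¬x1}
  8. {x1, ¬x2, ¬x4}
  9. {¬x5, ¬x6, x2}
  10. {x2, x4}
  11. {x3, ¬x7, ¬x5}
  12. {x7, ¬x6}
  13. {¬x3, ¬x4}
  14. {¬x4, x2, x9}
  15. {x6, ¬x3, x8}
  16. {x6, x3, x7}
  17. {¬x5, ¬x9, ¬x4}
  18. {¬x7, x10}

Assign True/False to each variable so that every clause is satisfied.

x1=0, x2=1, x3=0, x4=0, x5=0, x6=1, x7=1, x8=0, x9=1, x10=1

Branch on x1: take x1 = False.
Branch on x2: take x2 = True.
  then x4 is forced to False.
Try x3 = False.
For the remaining variables, x5 = False, x6 = True, x7 = True, x8 = False, x9 = True, x10 = True works.
Every clause has at least one true literal under this assignment.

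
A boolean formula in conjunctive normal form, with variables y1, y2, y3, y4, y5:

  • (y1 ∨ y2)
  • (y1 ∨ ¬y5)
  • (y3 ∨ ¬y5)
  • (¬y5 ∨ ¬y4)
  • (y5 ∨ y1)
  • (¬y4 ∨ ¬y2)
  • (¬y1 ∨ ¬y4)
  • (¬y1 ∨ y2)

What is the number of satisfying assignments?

3

Satisfying assignments:
  y1=1 y2=1 y3=0 y4=0 y5=0
  y1=1 y2=1 y3=1 y4=0 y5=0
  y1=1 y2=1 y3=1 y4=0 y5=1
Count: 3.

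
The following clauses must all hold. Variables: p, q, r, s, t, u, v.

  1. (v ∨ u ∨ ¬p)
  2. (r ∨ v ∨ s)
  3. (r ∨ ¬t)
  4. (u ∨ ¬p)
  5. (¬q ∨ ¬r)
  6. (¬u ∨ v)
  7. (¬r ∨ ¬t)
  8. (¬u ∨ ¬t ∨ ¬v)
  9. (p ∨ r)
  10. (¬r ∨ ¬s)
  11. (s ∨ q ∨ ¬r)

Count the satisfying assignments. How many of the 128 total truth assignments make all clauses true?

4

Satisfying assignments:
  p=1 q=0 r=0 s=0 t=0 u=1 v=1
  p=1 q=0 r=0 s=1 t=0 u=1 v=1
  p=1 q=1 r=0 s=0 t=0 u=1 v=1
  p=1 q=1 r=0 s=1 t=0 u=1 v=1
That's 4 in total.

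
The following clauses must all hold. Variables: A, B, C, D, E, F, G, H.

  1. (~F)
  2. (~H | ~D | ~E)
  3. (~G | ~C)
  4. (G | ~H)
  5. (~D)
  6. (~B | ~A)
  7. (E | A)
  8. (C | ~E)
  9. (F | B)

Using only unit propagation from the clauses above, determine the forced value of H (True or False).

False

Unit clause (~F) sets F = False.
(~D) stands alone — D = False.
In (B | F), F is now false; B must hold, so B = True.
(~A | ~B) with B = True leaves only ~A, so A = False.
(E | A) with A = False leaves only E, so E = True.
(C | ~E) with E = True leaves only C, so C = True.
(~C | ~G): since C = True, the clause reduces to (~G). G = False.
(~H | G) with G = False leaves only ~H, so H = False.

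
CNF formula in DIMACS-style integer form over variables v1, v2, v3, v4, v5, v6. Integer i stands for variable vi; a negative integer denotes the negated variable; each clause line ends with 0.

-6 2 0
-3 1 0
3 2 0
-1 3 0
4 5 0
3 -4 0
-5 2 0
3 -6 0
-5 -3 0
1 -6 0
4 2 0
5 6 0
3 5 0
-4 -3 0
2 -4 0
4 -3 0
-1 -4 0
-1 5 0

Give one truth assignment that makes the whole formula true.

v2 occurs only positively in the remaining clauses — set v2 = True.
Branch on v1: take v1 = False.
  then v3 is forced to False.
  then v4 is forced to False.
  then v5 is forced to True.
  then v6 is forced to False.
Every clause has at least one true literal under this assignment.

v1=False  v2=True  v3=False  v4=False  v5=True  v6=False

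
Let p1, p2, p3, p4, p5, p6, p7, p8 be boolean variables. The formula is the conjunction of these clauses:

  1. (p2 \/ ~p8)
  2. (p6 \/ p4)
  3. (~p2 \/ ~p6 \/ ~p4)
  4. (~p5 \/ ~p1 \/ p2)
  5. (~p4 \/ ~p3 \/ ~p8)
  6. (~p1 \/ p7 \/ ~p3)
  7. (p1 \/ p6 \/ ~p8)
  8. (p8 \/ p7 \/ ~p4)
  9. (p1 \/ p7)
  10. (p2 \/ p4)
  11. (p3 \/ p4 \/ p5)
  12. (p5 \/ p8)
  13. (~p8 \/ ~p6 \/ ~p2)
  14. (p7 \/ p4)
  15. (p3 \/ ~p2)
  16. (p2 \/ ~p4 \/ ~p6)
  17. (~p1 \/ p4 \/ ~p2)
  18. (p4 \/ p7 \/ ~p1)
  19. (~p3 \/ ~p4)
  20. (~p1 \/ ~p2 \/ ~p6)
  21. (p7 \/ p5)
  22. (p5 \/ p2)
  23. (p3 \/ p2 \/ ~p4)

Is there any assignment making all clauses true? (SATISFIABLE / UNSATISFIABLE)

SATISFIABLE

Pure literal: p7 appears only positively; assign p7 = True.
Set p1 = False and propagate.
For the remaining variables, p2 = True, p3 = True, p4 = False, p5 = True, p6 = True, p8 = False works.
Every clause has at least one true literal under this assignment.
So p1=0, p2=1, p3=1, p4=0, p5=1, p6=1, p7=1, p8=0 is a satisfying assignment.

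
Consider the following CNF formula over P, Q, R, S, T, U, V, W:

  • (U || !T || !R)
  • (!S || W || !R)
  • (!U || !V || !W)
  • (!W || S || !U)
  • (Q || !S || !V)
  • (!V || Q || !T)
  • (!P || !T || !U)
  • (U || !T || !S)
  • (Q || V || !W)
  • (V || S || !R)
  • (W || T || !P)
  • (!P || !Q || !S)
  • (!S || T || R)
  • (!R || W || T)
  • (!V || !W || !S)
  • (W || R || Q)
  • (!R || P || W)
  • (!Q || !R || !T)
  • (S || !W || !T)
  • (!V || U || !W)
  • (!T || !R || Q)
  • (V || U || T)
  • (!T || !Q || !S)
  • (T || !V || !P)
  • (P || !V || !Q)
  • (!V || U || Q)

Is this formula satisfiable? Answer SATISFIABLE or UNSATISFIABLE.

SATISFIABLE

Branch on P: take P = False.
Branch on Q: take Q = True.
  then V is forced to False.
For the remaining variables, R = False, S = False, T = True, U = True, W = False works.
So P=False, Q=True, R=False, S=False, T=True, U=True, V=False, W=False is a satisfying assignment.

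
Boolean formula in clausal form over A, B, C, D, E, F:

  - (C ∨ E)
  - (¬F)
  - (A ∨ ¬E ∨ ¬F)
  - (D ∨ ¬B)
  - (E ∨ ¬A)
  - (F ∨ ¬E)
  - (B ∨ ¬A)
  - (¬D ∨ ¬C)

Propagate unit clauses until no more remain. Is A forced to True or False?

Unit clause (¬F) sets F = False.
(F ∨ ¬E) with F = False leaves only ¬E, so E = False.
From (E ∨ C) and E = False: C = True.
(E ∨ ¬A) with E = False leaves only ¬A, so A = False.

False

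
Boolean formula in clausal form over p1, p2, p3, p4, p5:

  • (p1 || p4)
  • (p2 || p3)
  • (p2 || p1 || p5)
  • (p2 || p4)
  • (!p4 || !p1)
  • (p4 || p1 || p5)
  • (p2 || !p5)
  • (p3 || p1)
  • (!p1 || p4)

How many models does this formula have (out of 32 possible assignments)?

2

The models are:
  p1=F p2=T p3=T p4=T p5=F
  p1=F p2=T p3=T p4=T p5=T
Count: 2.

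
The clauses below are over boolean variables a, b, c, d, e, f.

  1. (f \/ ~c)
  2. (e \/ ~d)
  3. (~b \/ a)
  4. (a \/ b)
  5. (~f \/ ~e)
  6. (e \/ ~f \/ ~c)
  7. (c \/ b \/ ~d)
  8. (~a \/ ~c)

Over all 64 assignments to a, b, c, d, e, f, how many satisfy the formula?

7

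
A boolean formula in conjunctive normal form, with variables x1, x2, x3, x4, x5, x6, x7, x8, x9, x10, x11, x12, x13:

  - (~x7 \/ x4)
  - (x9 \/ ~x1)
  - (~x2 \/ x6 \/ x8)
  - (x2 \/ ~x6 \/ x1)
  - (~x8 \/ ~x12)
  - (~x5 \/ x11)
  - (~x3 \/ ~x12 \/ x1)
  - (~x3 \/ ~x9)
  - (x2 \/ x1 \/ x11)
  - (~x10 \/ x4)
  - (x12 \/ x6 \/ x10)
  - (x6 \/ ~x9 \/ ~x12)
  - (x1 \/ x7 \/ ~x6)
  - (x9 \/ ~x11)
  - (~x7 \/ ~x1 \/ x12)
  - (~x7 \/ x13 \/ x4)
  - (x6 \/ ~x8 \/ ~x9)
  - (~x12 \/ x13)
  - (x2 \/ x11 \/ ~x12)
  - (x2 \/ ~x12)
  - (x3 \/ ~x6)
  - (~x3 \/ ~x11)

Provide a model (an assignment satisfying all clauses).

Pure literal: x4 appears only positively; assign x4 = True.
Pure literal: x5 appears only negated; assign x5 = False.
Set x1 = False and propagate.
The remaining clauses are satisfied by x2 = True, x3 = False, x6 = False, x7 = True, x8 = True, x9 = False, x10 = True, x11 = False, x12 = False, x13 = False.

x1=F, x2=T, x3=F, x4=T, x5=F, x6=F, x7=T, x8=T, x9=F, x10=T, x11=F, x12=F, x13=F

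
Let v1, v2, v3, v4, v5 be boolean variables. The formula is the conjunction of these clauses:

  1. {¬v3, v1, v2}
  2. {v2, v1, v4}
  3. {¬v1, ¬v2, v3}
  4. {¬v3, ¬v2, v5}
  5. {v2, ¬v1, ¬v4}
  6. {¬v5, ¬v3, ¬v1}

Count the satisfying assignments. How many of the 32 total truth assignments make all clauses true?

Case analysis on v1 and v2:
  v1=T, v2=T: a clause becomes empty — 0.
  v1=T, v2=F: remaining (v3,v4,v5) ∈ {(F,F,F); (F,F,T); (T,F,F)} — 3.
  v1=F, v2=T: v4 free; 3 ways for (v3,v5) × 2^1 = 6.
  v1=F, v2=F: remaining (v3,v4,v5) ∈ {(F,T,F); (F,T,T)} — 2.
Total: 0 + 3 + 6 + 2 = 11.

11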